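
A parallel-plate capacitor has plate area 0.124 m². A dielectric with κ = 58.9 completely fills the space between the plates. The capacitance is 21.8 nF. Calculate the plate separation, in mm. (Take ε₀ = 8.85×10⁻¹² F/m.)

d ≈ 2.96 mm

d = κε₀A/C = 58.9 × 8.85×10⁻¹² × 0.124 / 2.18×10⁻⁸ = 2.96×10⁻³ m.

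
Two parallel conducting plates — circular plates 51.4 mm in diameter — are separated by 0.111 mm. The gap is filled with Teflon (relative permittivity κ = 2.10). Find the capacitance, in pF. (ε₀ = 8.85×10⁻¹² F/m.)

A = π(51.4/2 mm)² = 2.07×10⁻³ m².
C = κε₀A/d = 2.10 × 8.85×10⁻¹² × 2.07×10⁻³ / 1.11×10⁻⁴ = 3.47×10⁻¹⁰ F.

C ≈ 347 pF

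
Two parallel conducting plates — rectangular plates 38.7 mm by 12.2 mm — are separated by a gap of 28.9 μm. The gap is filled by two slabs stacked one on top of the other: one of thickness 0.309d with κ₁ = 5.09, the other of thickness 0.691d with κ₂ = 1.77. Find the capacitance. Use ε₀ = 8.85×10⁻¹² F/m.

C ≈ 321 pF

A = 38.7 × 12.2 mm² = 4.72×10⁻⁴ m².
Stacked slabs ⇒ two capacitors in series, each with the full plate area.
C₁ = κ₁ε₀A/d₁ = 5.09 × 8.85×10⁻¹² × 4.72×10⁻⁴ / 8.93×10⁻⁶ = 2.38×10⁻⁹ F.
C₂ = κ₂ε₀A/d₂ = 1.77 × 8.85×10⁻¹² × 4.72×10⁻⁴ / 2.00×10⁻⁵ = 3.70×10⁻¹⁰ F.
C = (1/C₁ + 1/C₂)⁻¹ = 3.21×10⁻¹⁰ F.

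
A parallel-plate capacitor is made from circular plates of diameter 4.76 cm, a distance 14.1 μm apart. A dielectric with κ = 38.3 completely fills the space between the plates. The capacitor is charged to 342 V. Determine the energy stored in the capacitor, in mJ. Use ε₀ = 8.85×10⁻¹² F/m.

U ≈ 2.50 mJ

A = π(4.76/2 cm)² = 1.78×10⁻³ m².
C = κε₀A/d = 38.3 × 8.85×10⁻¹² × 1.78×10⁻³ / 1.41×10⁻⁵ = 4.28×10⁻⁸ F.
U = ½CV² = ½ × 4.28×10⁻⁸ × (342)² = 2.50×10⁻³ J.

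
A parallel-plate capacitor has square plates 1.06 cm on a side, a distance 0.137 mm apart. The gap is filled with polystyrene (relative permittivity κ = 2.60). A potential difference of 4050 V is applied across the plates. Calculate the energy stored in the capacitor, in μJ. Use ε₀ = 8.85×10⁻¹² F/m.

155 μJ

A = (1.06 cm)² = 1.12×10⁻⁴ m².
C = κε₀A/d = 2.60 × 8.85×10⁻¹² × 1.12×10⁻⁴ / 1.37×10⁻⁴ = 1.89×10⁻¹¹ F.
U = ½CV² = ½ × 1.89×10⁻¹¹ × (4050)² = 1.55×10⁻⁴ J.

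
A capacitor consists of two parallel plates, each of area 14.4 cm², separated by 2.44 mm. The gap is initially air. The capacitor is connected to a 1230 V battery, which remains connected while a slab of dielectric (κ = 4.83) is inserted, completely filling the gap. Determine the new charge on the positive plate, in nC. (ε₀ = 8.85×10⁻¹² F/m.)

31.0 nC

A = 14.4 cm² = 1.44×10⁻³ m².
Initially C₁ = ε₀A/d = 8.85×10⁻¹² × 1.44×10⁻³ / 2.44×10⁻³ = 5.22×10⁻¹² F.
Q₁ = 6.42×10⁻⁹ C.
Battery connected ⇒ V is held fixed. C₂ = 4.83 C₁ and Q = CV, so Q₂/Q₁ = C₂/C₁ = 4.83.
Q₂ = 4.83 × 6.42×10⁻⁹ = 3.10×10⁻⁸ C.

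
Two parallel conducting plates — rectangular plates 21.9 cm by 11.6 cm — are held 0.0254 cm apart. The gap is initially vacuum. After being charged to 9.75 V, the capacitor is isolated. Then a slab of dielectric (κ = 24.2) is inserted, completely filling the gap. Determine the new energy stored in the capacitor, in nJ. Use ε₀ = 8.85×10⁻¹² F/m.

A = 21.9 × 11.6 cm² = 2.54×10⁻² m².
Initially C₁ = ε₀A/d = 8.85×10⁻¹² × 2.54×10⁻² / 2.54×10⁻⁴ = 8.85×10⁻¹⁰ F.
U₁ = 4.21×10⁻⁸ J.
Isolated ⇒ Q is held fixed. C₂ = 24.2 C₁ and U = Q²/(2C), so U₂/U₁ = C₁/C₂ = 0.0413.
U₂ = 0.0413 × 4.21×10⁻⁸ = 1.74×10⁻⁹ J.

1.74 nJ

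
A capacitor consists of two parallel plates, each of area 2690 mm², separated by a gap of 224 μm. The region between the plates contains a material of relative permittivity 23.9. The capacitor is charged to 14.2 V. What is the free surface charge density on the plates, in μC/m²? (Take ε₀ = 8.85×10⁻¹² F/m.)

A = 2690 mm² = 2.69×10⁻³ m².
C = κε₀A/d = 23.9 × 8.85×10⁻¹² × 2.69×10⁻³ / 2.24×10⁻⁴ = 2.54×10⁻⁹ F.
σ = Q/A = CV/A = 2.54×10⁻⁹ × 14.2 / 2.69×10⁻³ = 1.34×10⁻⁵ C/m².

σ ≈ 13.4 μC/m²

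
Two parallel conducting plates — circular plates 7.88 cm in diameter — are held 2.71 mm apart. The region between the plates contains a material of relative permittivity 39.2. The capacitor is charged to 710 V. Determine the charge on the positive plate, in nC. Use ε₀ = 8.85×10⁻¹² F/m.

443 nC

A = π(7.88/2 cm)² = 4.88×10⁻³ m².
C = κε₀A/d = 39.2 × 8.85×10⁻¹² × 4.88×10⁻³ / 2.71×10⁻³ = 6.24×10⁻¹⁰ F.
Q = CV = 6.24×10⁻¹⁰ × 710 = 4.43×10⁻⁷ C.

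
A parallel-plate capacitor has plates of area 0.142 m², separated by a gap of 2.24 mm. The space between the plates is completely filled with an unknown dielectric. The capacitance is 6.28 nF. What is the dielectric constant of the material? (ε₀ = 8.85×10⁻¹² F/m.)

11.2

κ = Cd/(ε₀A) = 6.28×10⁻⁹ × 2.24×10⁻³ / (8.85×10⁻¹² × 0.142) = 11.2.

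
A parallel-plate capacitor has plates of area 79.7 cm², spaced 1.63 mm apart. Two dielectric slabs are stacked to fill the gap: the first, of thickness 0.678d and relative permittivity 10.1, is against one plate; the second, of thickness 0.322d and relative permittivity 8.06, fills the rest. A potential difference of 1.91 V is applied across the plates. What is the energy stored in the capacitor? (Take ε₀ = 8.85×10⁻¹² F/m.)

U ≈ 0.737 nJ

A = 79.7 cm² = 7.97×10⁻³ m².
Stacked slabs ⇒ two capacitors in series, each with the full plate area.
C₁ = κ₁ε₀A/d₁ = 10.1 × 8.85×10⁻¹² × 7.97×10⁻³ / 1.11×10⁻³ = 6.45×10⁻¹⁰ F.
C₂ = κ₂ε₀A/d₂ = 8.06 × 8.85×10⁻¹² × 7.97×10⁻³ / 5.25×10⁻⁴ = 1.08×10⁻⁹ F.
C = (1/C₁ + 1/C₂)⁻¹ = 4.04×10⁻¹⁰ F.
U = ½CV² = ½ × 4.04×10⁻¹⁰ × (1.91)² = 7.37×10⁻¹⁰ J.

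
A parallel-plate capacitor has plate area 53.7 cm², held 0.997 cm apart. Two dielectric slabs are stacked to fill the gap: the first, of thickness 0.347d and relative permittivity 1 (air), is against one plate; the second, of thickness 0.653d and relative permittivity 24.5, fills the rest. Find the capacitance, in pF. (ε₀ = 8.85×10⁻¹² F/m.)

12.8 pF

A = 53.7 cm² = 5.37×10⁻³ m².
Stacked slabs ⇒ two capacitors in series, each with the full plate area.
C₁ = κ₁ε₀A/d₁ = 1.00 × 8.85×10⁻¹² × 5.37×10⁻³ / 3.46×10⁻³ = 1.37×10⁻¹¹ F.
C₂ = κ₂ε₀A/d₂ = 24.5 × 8.85×10⁻¹² × 5.37×10⁻³ / 6.51×10⁻³ = 1.79×10⁻¹⁰ F.
C = (1/C₁ + 1/C₂)⁻¹ = 1.28×10⁻¹¹ F.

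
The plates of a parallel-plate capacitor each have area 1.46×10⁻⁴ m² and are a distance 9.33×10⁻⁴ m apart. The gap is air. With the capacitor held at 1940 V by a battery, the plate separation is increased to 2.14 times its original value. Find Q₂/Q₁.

Q₂/Q₁ ≈ 0.467

Battery connected ⇒ V is held fixed.
C₂ = 0.467 C₁ and Q = CV, so Q₂/Q₁ = C₂/C₁ = 0.467.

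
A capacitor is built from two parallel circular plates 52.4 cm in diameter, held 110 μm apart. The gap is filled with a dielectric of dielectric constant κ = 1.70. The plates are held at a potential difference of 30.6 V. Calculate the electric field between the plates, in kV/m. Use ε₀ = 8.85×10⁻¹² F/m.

278 kV/m

E = V/d = 30.6 / 1.10×10⁻⁴ = 2.78×10⁵ V/m.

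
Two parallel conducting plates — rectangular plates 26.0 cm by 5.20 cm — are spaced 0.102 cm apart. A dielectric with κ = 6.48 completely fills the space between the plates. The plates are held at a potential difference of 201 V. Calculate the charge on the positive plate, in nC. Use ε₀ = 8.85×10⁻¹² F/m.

153 nC

A = 26.0 × 5.20 cm² = 1.35×10⁻² m².
C = κε₀A/d = 6.48 × 8.85×10⁻¹² × 1.35×10⁻² / 1.02×10⁻³ = 7.60×10⁻¹⁰ F.
Q = CV = 7.60×10⁻¹⁰ × 201 = 1.53×10⁻⁷ C.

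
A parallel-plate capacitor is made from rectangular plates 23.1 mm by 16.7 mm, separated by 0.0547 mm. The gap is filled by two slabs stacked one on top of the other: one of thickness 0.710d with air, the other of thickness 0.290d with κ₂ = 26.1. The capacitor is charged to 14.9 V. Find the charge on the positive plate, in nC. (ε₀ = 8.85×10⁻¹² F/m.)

A = 23.1 × 16.7 mm² = 3.86×10⁻⁴ m².
Stacked slabs ⇒ two capacitors in series, each with the full plate area.
C₁ = κ₁ε₀A/d₁ = 1.00 × 8.85×10⁻¹² × 3.86×10⁻⁴ / 3.88×10⁻⁵ = 8.79×10⁻¹¹ F.
C₂ = κ₂ε₀A/d₂ = 26.1 × 8.85×10⁻¹² × 3.86×10⁻⁴ / 1.59×10⁻⁵ = 5.62×10⁻⁹ F.
C = (1/C₁ + 1/C₂)⁻¹ = 8.66×10⁻¹¹ F.
Q = CV = 8.66×10⁻¹¹ × 14.9 = 1.29×10⁻⁹ C.

1.29 nC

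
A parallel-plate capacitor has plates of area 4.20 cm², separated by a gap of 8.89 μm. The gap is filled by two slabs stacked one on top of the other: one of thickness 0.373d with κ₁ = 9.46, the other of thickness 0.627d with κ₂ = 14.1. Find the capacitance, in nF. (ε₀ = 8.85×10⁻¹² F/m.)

C ≈ 4.98 nF

A = 4.20 cm² = 4.20×10⁻⁴ m².
Stacked slabs ⇒ two capacitors in series, each with the full plate area.
C₁ = κ₁ε₀A/d₁ = 9.46 × 8.85×10⁻¹² × 4.20×10⁻⁴ / 3.32×10⁻⁶ = 1.06×10⁻⁸ F.
C₂ = κ₂ε₀A/d₂ = 14.1 × 8.85×10⁻¹² × 4.20×10⁻⁴ / 5.57×10⁻⁶ = 9.40×10⁻⁹ F.
C = (1/C₁ + 1/C₂)⁻¹ = 4.98×10⁻⁹ F.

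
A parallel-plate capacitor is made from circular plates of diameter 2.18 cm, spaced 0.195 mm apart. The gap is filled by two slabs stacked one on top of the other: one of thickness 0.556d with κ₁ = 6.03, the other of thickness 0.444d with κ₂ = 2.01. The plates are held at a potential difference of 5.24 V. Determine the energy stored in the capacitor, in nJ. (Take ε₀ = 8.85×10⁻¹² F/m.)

0.743 nJ

A = π(2.18/2 cm)² = 3.73×10⁻⁴ m².
Stacked slabs ⇒ two capacitors in series, each with the full plate area.
C₁ = κ₁ε₀A/d₁ = 6.03 × 8.85×10⁻¹² × 3.73×10⁻⁴ / 1.08×10⁻⁴ = 1.84×10⁻¹⁰ F.
C₂ = κ₂ε₀A/d₂ = 2.01 × 8.85×10⁻¹² × 3.73×10⁻⁴ / 8.66×10⁻⁵ = 7.67×10⁻¹¹ F.
C = (1/C₁ + 1/C₂)⁻¹ = 5.41×10⁻¹¹ F.
U = ½CV² = ½ × 5.41×10⁻¹¹ × (5.24)² = 7.43×10⁻¹⁰ J.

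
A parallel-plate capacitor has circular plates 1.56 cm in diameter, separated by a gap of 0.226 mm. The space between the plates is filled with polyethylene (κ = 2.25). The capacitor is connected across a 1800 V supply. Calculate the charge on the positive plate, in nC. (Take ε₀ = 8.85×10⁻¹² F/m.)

A = π(1.56/2 cm)² = 1.91×10⁻⁴ m².
C = κε₀A/d = 2.25 × 8.85×10⁻¹² × 1.91×10⁻⁴ / 2.26×10⁻⁴ = 1.68×10⁻¹¹ F.
Q = CV = 1.68×10⁻¹¹ × 1800 = 3.03×10⁻⁸ C.

Q ≈ 30.3 nC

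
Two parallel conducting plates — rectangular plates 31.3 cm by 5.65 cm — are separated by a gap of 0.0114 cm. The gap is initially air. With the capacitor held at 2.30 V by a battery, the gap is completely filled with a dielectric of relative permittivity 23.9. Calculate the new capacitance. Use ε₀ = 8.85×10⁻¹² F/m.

A = 31.3 × 5.65 cm² = 1.77×10⁻² m².
Initially C₁ = ε₀A/d = 8.85×10⁻¹² × 1.77×10⁻² / 1.14×10⁻⁴ = 1.37×10⁻⁹ F.
C = κε₀A/d scales with κ, so C₂/C₁ = κ = 23.9.
C₂ = 23.9 × 1.37×10⁻⁹ = 3.28×10⁻⁸ F.

C ≈ 32.8 nF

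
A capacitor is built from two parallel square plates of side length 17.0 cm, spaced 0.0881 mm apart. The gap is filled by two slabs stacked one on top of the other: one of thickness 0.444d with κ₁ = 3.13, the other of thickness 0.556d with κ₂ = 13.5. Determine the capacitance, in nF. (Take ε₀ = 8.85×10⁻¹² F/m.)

C ≈ 15.9 nF

A = (17.0 cm)² = 2.89×10⁻² m².
Stacked slabs ⇒ two capacitors in series, each with the full plate area.
C₁ = κ₁ε₀A/d₁ = 3.13 × 8.85×10⁻¹² × 2.89×10⁻² / 3.91×10⁻⁵ = 2.05×10⁻⁸ F.
C₂ = κ₂ε₀A/d₂ = 13.5 × 8.85×10⁻¹² × 2.89×10⁻² / 4.90×10⁻⁵ = 7.05×10⁻⁸ F.
C = (1/C₁ + 1/C₂)⁻¹ = 1.59×10⁻⁸ F.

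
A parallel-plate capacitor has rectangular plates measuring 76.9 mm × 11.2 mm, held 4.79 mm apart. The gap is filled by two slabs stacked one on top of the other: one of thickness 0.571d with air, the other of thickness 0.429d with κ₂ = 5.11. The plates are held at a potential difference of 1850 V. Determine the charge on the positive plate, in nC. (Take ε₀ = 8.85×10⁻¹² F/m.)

A = 76.9 × 11.2 mm² = 8.61×10⁻⁴ m².
Stacked slabs ⇒ two capacitors in series, each with the full plate area.
C₁ = κ₁ε₀A/d₁ = 1.00 × 8.85×10⁻¹² × 8.61×10⁻⁴ / 2.74×10⁻³ = 2.79×10⁻¹² F.
C₂ = κ₂ε₀A/d₂ = 5.11 × 8.85×10⁻¹² × 8.61×10⁻⁴ / 2.05×10⁻³ = 1.90×10⁻¹¹ F.
C = (1/C₁ + 1/C₂)⁻¹ = 2.43×10⁻¹² F.
Q = CV = 2.43×10⁻¹² × 1850 = 4.49×10⁻⁹ C.

4.49 nC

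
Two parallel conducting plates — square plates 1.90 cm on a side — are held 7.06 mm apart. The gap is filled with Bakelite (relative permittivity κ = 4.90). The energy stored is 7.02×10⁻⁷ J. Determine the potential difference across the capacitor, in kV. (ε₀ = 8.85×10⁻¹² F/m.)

V ≈ 0.796 kV

A = (1.90 cm)² = 3.61×10⁻⁴ m².
C = κε₀A/d = 4.90 × 8.85×10⁻¹² × 3.61×10⁻⁴ / 7.06×10⁻³ = 2.22×10⁻¹² F.
V = √(2U/C) = √(2 × 7.02×10⁻⁷ / 2.22×10⁻¹²) = 7.96×10² V.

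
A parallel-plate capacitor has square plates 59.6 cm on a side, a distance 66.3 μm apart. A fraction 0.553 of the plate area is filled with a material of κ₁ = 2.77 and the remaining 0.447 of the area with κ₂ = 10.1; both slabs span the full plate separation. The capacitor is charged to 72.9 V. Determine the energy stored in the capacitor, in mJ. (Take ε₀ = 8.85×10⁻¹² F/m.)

A = (59.6 cm)² = 0.355 m².
Side-by-side slabs ⇒ two capacitors in parallel, each spanning the full gap.
C₁ = κ₁ε₀A₁/d = 2.77 × 8.85×10⁻¹² × 0.196 / 6.63×10⁻⁵ = 7.26×10⁻⁸ F.
C₂ = κ₂ε₀A₂/d = 10.1 × 8.85×10⁻¹² × 0.159 / 6.63×10⁻⁵ = 2.14×10⁻⁷ F.
C = C₁ + C₂ = 2.87×10⁻⁷ F.
U = ½CV² = ½ × 2.87×10⁻⁷ × (72.9)² = 7.62×10⁻⁴ J.

0.762 mJ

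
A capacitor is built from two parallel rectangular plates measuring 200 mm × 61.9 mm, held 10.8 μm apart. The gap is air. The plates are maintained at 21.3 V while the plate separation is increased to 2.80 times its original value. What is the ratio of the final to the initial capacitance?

C₂/C₁ ≈ 0.357

C = ε₀A/d scales as 1/d, so C₂/C₁ = d₁/d₂ = 1/2.80 = 0.357.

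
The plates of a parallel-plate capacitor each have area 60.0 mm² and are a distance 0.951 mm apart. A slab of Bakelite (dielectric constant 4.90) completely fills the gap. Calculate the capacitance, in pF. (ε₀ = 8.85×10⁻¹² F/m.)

A = 60.0 mm² = 6.00×10⁻⁵ m².
C = κε₀A/d = 4.90 × 8.85×10⁻¹² × 6.00×10⁻⁵ / 9.51×10⁻⁴ = 2.74×10⁻¹² F.

C ≈ 2.74 pF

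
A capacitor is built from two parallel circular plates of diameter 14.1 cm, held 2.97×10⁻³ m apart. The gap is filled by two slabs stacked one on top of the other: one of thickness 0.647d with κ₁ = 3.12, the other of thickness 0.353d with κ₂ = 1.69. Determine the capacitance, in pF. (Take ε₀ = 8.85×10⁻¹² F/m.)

A = π(14.1/2 cm)² = 1.56×10⁻² m².
Stacked slabs ⇒ two capacitors in series, each with the full plate area.
C₁ = κ₁ε₀A/d₁ = 3.12 × 8.85×10⁻¹² × 1.56×10⁻² / 1.92×10⁻³ = 2.24×10⁻¹⁰ F.
C₂ = κ₂ε₀A/d₂ = 1.69 × 8.85×10⁻¹² × 1.56×10⁻² / 1.05×10⁻³ = 2.23×10⁻¹⁰ F.
C = (1/C₁ + 1/C₂)⁻¹ = 1.12×10⁻¹⁰ F.

112 pF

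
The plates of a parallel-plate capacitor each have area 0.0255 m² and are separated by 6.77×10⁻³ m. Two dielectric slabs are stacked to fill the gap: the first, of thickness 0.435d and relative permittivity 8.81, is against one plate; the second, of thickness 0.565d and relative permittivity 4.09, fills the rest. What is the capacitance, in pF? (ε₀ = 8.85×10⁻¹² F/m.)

Stacked slabs ⇒ two capacitors in series, each with the full plate area.
C₁ = κ₁ε₀A/d₁ = 8.81 × 8.85×10⁻¹² × 2.55×10⁻² / 2.94×10⁻³ = 6.75×10⁻¹⁰ F.
C₂ = κ₂ε₀A/d₂ = 4.09 × 8.85×10⁻¹² × 2.55×10⁻² / 3.83×10⁻³ = 2.41×10⁻¹⁰ F.
C = (1/C₁ + 1/C₂)⁻¹ = 1.78×10⁻¹⁰ F.

C ≈ 178 pF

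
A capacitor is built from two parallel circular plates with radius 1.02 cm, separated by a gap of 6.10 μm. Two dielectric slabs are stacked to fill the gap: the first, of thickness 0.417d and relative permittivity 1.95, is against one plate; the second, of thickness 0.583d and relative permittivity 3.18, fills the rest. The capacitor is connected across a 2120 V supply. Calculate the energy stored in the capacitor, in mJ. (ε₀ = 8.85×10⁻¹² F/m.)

U ≈ 2.68 mJ

A = π(1.02 cm)² = 3.27×10⁻⁴ m².
Stacked slabs ⇒ two capacitors in series, each with the full plate area.
C₁ = κ₁ε₀A/d₁ = 1.95 × 8.85×10⁻¹² × 3.27×10⁻⁴ / 2.54×10⁻⁶ = 2.22×10⁻⁹ F.
C₂ = κ₂ε₀A/d₂ = 3.18 × 8.85×10⁻¹² × 3.27×10⁻⁴ / 3.56×10⁻⁶ = 2.59×10⁻⁹ F.
C = (1/C₁ + 1/C₂)⁻¹ = 1.19×10⁻⁹ F.
U = ½CV² = ½ × 1.19×10⁻⁹ × (2120)² = 2.68×10⁻³ J.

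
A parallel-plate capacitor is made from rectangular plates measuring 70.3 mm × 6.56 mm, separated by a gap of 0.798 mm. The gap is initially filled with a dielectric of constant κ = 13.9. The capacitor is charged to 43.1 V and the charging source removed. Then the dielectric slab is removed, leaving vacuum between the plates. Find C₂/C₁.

C = κε₀A/d scales with κ, so C₂/C₁ = 1/κ = 1/13.9 = 0.0719.

0.0719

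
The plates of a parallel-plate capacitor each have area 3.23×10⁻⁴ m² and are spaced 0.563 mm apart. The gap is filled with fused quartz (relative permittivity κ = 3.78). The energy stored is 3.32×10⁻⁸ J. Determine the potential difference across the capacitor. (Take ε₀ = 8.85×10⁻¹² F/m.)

58.8 V

C = κε₀A/d = 3.78 × 8.85×10⁻¹² × 3.23×10⁻⁴ / 5.63×10⁻⁴ = 1.92×10⁻¹¹ F.
V = √(2U/C) = √(2 × 3.32×10⁻⁸ / 1.92×10⁻¹¹) = 58.8 V.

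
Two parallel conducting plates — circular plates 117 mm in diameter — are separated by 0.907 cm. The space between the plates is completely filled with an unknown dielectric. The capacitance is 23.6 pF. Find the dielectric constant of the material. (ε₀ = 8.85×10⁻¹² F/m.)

κ ≈ 2.25

A = π(117/2 mm)² = 1.08×10⁻² m².
κ = Cd/(ε₀A) = 2.36×10⁻¹¹ × 9.07×10⁻³ / (8.85×10⁻¹² × 1.08×10⁻²) = 2.25.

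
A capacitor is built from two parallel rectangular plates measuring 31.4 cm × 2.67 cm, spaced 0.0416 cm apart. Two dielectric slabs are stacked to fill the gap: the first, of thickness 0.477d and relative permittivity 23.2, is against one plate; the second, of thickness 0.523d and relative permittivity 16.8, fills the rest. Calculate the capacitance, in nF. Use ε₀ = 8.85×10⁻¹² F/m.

C ≈ 3.45 nF

A = 31.4 × 2.67 cm² = 8.38×10⁻³ m².
Stacked slabs ⇒ two capacitors in series, each with the full plate area.
C₁ = κ₁ε₀A/d₁ = 23.2 × 8.85×10⁻¹² × 8.38×10⁻³ / 1.98×10⁻⁴ = 8.67×10⁻⁹ F.
C₂ = κ₂ε₀A/d₂ = 16.8 × 8.85×10⁻¹² × 8.38×10⁻³ / 2.18×10⁻⁴ = 5.73×10⁻⁹ F.
C = (1/C₁ + 1/C₂)⁻¹ = 3.45×10⁻⁹ F.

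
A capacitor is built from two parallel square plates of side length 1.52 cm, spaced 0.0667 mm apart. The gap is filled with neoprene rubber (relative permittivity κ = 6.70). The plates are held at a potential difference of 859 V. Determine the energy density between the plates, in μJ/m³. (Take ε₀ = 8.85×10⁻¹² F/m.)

E = V/d = 859 / 6.67×10⁻⁵ = 1.29×10⁷ V/m.
u = ½κε₀E² = ½ × 6.70 × 8.85×10⁻¹² × (1.29×10⁷)² = 4.92×10³ J/m³.

4.92×10⁹ μJ/m³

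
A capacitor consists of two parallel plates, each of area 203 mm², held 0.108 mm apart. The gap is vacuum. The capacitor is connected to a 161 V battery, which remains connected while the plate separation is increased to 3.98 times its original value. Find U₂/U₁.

U₂/U₁ ≈ 0.251

Battery connected ⇒ V is held fixed.
C₂ = 0.251 C₁ and U = ½CV², so U₂/U₁ = C₂/C₁ = 0.251.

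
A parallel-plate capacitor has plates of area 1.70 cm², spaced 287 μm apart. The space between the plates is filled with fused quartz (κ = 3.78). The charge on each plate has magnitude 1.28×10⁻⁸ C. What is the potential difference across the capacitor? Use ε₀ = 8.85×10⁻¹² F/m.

A = 1.70 cm² = 1.70×10⁻⁴ m².
C = κε₀A/d = 3.78 × 8.85×10⁻¹² × 1.70×10⁻⁴ / 2.87×10⁻⁴ = 1.98×10⁻¹¹ F.
V = Q/C = 1.28×10⁻⁸ / 1.98×10⁻¹¹ = 6.46×10² V.

0.646 kV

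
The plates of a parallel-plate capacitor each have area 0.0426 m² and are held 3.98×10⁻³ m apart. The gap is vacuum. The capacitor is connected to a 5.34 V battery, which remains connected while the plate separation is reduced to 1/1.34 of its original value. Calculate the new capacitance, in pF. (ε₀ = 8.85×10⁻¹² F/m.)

C ≈ 127 pF

Initially C₁ = ε₀A/d = 8.85×10⁻¹² × 4.26×10⁻² / 3.98×10⁻³ = 9.47×10⁻¹¹ F.
C = ε₀A/d scales as 1/d, so C₂/C₁ = d₁/d₂ = 1.34.
C₂ = 1.34 × 9.47×10⁻¹¹ = 1.27×10⁻¹⁰ F.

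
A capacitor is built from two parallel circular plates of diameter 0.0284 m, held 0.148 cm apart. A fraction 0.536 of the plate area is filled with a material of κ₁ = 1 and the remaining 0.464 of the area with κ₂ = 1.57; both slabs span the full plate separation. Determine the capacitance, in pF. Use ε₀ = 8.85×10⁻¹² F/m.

A = π(0.0284/2 m)² = 6.33×10⁻⁴ m².
Side-by-side slabs ⇒ two capacitors in parallel, each spanning the full gap.
C₁ = κ₁ε₀A₁/d = 1.00 × 8.85×10⁻¹² × 3.40×10⁻⁴ / 1.48×10⁻³ = 2.03×10⁻¹² F.
C₂ = κ₂ε₀A₂/d = 1.57 × 8.85×10⁻¹² × 2.94×10⁻⁴ / 1.48×10⁻³ = 2.76×10⁻¹² F.
C = C₁ + C₂ = 4.79×10⁻¹² F.

4.79 pF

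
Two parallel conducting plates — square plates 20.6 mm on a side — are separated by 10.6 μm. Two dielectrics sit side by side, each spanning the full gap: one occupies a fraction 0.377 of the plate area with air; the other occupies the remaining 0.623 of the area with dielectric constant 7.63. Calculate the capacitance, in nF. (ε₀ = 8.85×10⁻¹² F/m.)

A = (20.6 mm)² = 4.24×10⁻⁴ m².
Side-by-side slabs ⇒ two capacitors in parallel, each spanning the full gap.
C₁ = κ₁ε₀A₁/d = 1.00 × 8.85×10⁻¹² × 1.60×10⁻⁴ / 1.06×10⁻⁵ = 1.34×10⁻¹⁰ F.
C₂ = κ₂ε₀A₂/d = 7.63 × 8.85×10⁻¹² × 2.64×10⁻⁴ / 1.06×10⁻⁵ = 1.68×10⁻⁹ F.
C = C₁ + C₂ = 1.82×10⁻⁹ F.

C ≈ 1.82 nF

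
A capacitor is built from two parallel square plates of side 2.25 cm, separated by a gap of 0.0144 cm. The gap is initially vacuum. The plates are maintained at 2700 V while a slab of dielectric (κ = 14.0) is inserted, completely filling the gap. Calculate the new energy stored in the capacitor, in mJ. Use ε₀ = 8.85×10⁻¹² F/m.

1.59 mJ

A = (2.25 cm)² = 5.06×10⁻⁴ m².
Initially C₁ = ε₀A/d = 8.85×10⁻¹² × 5.06×10⁻⁴ / 1.44×10⁻⁴ = 3.11×10⁻¹¹ F.
U₁ = 1.13×10⁻⁴ J.
Battery connected ⇒ V is held fixed. C₂ = 14.0 C₁ and U = ½CV², so U₂/U₁ = C₂/C₁ = 14.0.
U₂ = 14.0 × 1.13×10⁻⁴ = 1.59×10⁻³ J.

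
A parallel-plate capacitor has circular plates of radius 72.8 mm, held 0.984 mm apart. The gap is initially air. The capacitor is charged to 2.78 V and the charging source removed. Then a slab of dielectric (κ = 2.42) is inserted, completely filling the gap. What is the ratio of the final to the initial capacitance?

C = κε₀A/d scales with κ, so C₂/C₁ = κ = 2.42.

2.42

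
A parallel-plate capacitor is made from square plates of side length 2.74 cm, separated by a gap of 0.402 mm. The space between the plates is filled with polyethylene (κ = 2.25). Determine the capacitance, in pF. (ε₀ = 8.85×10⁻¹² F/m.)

C ≈ 37.2 pF

A = (2.74 cm)² = 7.51×10⁻⁴ m².
C = κε₀A/d = 2.25 × 8.85×10⁻¹² × 7.51×10⁻⁴ / 4.02×10⁻⁴ = 3.72×10⁻¹¹ F.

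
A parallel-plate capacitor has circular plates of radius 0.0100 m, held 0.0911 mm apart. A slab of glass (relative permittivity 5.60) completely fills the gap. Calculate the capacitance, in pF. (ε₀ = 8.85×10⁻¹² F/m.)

171 pF

A = π(0.0100 m)² = 3.14×10⁻⁴ m².
C = κε₀A/d = 5.60 × 8.85×10⁻¹² × 3.14×10⁻⁴ / 9.11×10⁻⁵ = 1.71×10⁻¹⁰ F.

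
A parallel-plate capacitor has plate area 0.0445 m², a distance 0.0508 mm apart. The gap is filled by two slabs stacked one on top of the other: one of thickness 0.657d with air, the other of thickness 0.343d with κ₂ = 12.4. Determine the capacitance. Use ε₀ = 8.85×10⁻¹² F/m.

Stacked slabs ⇒ two capacitors in series, each with the full plate area.
C₁ = κ₁ε₀A/d₁ = 1.00 × 8.85×10⁻¹² × 4.45×10⁻² / 3.34×10⁻⁵ = 1.18×10⁻⁸ F.
C₂ = κ₂ε₀A/d₂ = 12.4 × 8.85×10⁻¹² × 4.45×10⁻² / 1.74×10⁻⁵ = 2.80×10⁻⁷ F.
C = (1/C₁ + 1/C₂)⁻¹ = 1.13×10⁻⁸ F.

C ≈ 11.3 nF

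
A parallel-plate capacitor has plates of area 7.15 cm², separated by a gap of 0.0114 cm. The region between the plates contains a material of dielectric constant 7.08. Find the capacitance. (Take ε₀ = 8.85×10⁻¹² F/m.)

A = 7.15 cm² = 7.15×10⁻⁴ m².
C = κε₀A/d = 7.08 × 8.85×10⁻¹² × 7.15×10⁻⁴ / 1.14×10⁻⁴ = 3.93×10⁻¹⁰ F.

393 pF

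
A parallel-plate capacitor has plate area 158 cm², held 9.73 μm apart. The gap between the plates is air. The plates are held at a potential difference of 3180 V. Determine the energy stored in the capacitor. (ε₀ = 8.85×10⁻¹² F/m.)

A = 158 cm² = 1.58×10⁻² m².
C = ε₀A/d = 8.85×10⁻¹² × 1.58×10⁻² / 9.73×10⁻⁶ = 1.44×10⁻⁸ F.
U = ½CV² = ½ × 1.44×10⁻⁸ × (3180)² = 7.27×10⁻² J.

U ≈ 72.7 mJ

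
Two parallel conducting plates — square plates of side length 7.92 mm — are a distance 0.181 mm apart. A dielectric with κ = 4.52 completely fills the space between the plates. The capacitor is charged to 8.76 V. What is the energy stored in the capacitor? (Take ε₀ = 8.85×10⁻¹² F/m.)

U ≈ 0.532 nJ

A = (7.92 mm)² = 6.27×10⁻⁵ m².
C = κε₀A/d = 4.52 × 8.85×10⁻¹² × 6.27×10⁻⁵ / 1.81×10⁻⁴ = 1.39×10⁻¹¹ F.
U = ½CV² = ½ × 1.39×10⁻¹¹ × (8.76)² = 5.32×10⁻¹⁰ J.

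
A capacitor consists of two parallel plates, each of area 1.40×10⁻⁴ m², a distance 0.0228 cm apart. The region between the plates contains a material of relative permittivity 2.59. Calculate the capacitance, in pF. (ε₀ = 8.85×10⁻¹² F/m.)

C = κε₀A/d = 2.59 × 8.85×10⁻¹² × 1.40×10⁻⁴ / 2.28×10⁻⁴ = 1.41×10⁻¹¹ F.

C ≈ 14.1 pF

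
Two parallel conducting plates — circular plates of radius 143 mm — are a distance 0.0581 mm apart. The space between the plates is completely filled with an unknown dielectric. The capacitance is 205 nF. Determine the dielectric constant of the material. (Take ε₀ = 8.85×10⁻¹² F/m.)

κ ≈ 20.9

A = π(143 mm)² = 6.42×10⁻² m².
κ = Cd/(ε₀A) = 2.05×10⁻⁷ × 5.81×10⁻⁵ / (8.85×10⁻¹² × 6.42×10⁻²) = 20.9.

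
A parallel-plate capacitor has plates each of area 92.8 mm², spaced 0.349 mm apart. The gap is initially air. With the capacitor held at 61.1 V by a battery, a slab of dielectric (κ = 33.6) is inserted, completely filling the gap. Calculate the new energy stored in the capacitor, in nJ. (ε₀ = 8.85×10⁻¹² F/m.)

A = 92.8 mm² = 9.28×10⁻⁵ m².
Initially C₁ = ε₀A/d = 8.85×10⁻¹² × 9.28×10⁻⁵ / 3.49×10⁻⁴ = 2.35×10⁻¹² F.
U₁ = 4.39×10⁻⁹ J.
Battery connected ⇒ V is held fixed. C₂ = 33.6 C₁ and U = ½CV², so U₂/U₁ = C₂/C₁ = 33.6.
U₂ = 33.6 × 4.39×10⁻⁹ = 1.48×10⁻⁷ J.

148 nJ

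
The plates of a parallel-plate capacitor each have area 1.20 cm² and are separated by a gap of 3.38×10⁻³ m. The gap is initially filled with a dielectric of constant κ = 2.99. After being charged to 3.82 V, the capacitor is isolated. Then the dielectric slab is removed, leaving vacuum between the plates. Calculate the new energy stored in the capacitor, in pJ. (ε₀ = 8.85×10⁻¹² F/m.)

20.5 pJ

A = 1.20 cm² = 1.20×10⁻⁴ m².
Initially C₁ = κε₀A/d = 2.99 × 8.85×10⁻¹² × 1.20×10⁻⁴ / 3.38×10⁻³ = 9.39×10⁻¹³ F.
U₁ = 6.85×10⁻¹² J.
Isolated ⇒ Q is held fixed. C₂ = 0.334 C₁ and U = Q²/(2C), so U₂/U₁ = C₁/C₂ = 2.99.
U₂ = 2.99 × 6.85×10⁻¹² = 2.05×10⁻¹¹ J.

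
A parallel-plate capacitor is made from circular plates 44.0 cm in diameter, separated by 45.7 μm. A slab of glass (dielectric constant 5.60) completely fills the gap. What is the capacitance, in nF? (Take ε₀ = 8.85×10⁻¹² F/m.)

C ≈ 165 nF

A = π(44.0/2 cm)² = 0.152 m².
C = κε₀A/d = 5.60 × 8.85×10⁻¹² × 0.152 / 4.57×10⁻⁵ = 1.65×10⁻⁷ F.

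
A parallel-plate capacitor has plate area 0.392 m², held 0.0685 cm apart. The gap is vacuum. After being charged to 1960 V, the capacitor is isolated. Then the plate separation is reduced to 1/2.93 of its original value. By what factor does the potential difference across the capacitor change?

0.341

Isolated ⇒ Q is held fixed.
C₂ = 2.93 C₁ and V = Q/C, so V₂/V₁ = C₁/C₂ = 0.341.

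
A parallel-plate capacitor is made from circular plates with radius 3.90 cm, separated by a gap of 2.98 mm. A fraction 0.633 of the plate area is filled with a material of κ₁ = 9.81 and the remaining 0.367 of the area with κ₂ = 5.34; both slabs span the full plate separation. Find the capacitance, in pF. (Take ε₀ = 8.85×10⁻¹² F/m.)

A = π(3.90 cm)² = 4.78×10⁻³ m².
Side-by-side slabs ⇒ two capacitors in parallel, each spanning the full gap.
C₁ = κ₁ε₀A₁/d = 9.81 × 8.85×10⁻¹² × 3.02×10⁻³ / 2.98×10⁻³ = 8.81×10⁻¹¹ F.
C₂ = κ₂ε₀A₂/d = 5.34 × 8.85×10⁻¹² × 1.75×10⁻³ / 2.98×10⁻³ = 2.78×10⁻¹¹ F.
C = C₁ + C₂ = 1.16×10⁻¹⁰ F.

116 pF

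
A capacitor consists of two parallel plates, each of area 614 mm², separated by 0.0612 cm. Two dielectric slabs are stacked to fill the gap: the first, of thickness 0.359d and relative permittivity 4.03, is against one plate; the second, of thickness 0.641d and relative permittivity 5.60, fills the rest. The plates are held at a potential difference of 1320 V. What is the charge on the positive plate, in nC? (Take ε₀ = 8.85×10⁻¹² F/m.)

A = 614 mm² = 6.14×10⁻⁴ m².
Stacked slabs ⇒ two capacitors in series, each with the full plate area.
C₁ = κ₁ε₀A/d₁ = 4.03 × 8.85×10⁻¹² × 6.14×10⁻⁴ / 2.20×10⁻⁴ = 9.97×10⁻¹¹ F.
C₂ = κ₂ε₀A/d₂ = 5.60 × 8.85×10⁻¹² × 6.14×10⁻⁴ / 3.92×10⁻⁴ = 7.76×10⁻¹¹ F.
C = (1/C₁ + 1/C₂)⁻¹ = 4.36×10⁻¹¹ F.
Q = CV = 4.36×10⁻¹¹ × 1320 = 5.76×10⁻⁸ C.

57.6 nC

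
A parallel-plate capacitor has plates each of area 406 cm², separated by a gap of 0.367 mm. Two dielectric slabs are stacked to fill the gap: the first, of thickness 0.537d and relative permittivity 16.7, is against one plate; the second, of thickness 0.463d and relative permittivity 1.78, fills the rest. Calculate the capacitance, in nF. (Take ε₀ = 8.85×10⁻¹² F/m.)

A = 406 cm² = 4.06×10⁻² m².
Stacked slabs ⇒ two capacitors in series, each with the full plate area.
C₁ = κ₁ε₀A/d₁ = 16.7 × 8.85×10⁻¹² × 4.06×10⁻² / 1.97×10⁻⁴ = 3.04×10⁻⁸ F.
C₂ = κ₂ε₀A/d₂ = 1.78 × 8.85×10⁻¹² × 4.06×10⁻² / 1.70×10⁻⁴ = 3.76×10⁻⁹ F.
C = (1/C₁ + 1/C₂)⁻¹ = 3.35×10⁻⁹ F.

3.35 nF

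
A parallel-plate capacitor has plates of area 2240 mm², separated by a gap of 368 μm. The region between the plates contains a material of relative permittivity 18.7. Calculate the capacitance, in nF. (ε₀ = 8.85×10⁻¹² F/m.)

A = 2240 mm² = 2.24×10⁻³ m².
C = κε₀A/d = 18.7 × 8.85×10⁻¹² × 2.24×10⁻³ / 3.68×10⁻⁴ = 1.01×10⁻⁹ F.

C ≈ 1.01 nF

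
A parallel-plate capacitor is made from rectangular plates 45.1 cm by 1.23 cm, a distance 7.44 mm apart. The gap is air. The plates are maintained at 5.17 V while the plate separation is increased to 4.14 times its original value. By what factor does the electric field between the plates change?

Battery connected ⇒ V is held fixed.
E = V/d, so E₂/E₁ = d₁/d₂ = 0.242.

0.242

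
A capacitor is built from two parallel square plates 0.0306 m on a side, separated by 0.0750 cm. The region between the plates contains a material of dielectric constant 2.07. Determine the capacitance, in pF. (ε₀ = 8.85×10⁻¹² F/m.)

C ≈ 22.9 pF

A = (0.0306 m)² = 9.36×10⁻⁴ m².
C = κε₀A/d = 2.07 × 8.85×10⁻¹² × 9.36×10⁻⁴ / 7.50×10⁻⁴ = 2.29×10⁻¹¹ F.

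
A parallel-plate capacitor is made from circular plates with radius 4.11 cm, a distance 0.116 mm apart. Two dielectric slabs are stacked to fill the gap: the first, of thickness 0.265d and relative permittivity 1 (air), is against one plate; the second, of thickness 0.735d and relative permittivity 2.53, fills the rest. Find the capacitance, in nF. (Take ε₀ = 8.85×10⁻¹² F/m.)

A = π(4.11 cm)² = 5.31×10⁻³ m².
Stacked slabs ⇒ two capacitors in series, each with the full plate area.
C₁ = κ₁ε₀A/d₁ = 1.00 × 8.85×10⁻¹² × 5.31×10⁻³ / 3.07×10⁻⁵ = 1.53×10⁻⁹ F.
C₂ = κ₂ε₀A/d₂ = 2.53 × 8.85×10⁻¹² × 5.31×10⁻³ / 8.53×10⁻⁵ = 1.39×10⁻⁹ F.
C = (1/C₁ + 1/C₂)⁻¹ = 7.29×10⁻¹⁰ F.

0.729 nF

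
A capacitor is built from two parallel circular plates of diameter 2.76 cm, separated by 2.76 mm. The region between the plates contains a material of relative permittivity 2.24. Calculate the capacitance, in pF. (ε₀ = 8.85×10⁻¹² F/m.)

A = π(2.76/2 cm)² = 5.98×10⁻⁴ m².
C = κε₀A/d = 2.24 × 8.85×10⁻¹² × 5.98×10⁻⁴ / 2.76×10⁻³ = 4.30×10⁻¹² F.

C ≈ 4.30 pF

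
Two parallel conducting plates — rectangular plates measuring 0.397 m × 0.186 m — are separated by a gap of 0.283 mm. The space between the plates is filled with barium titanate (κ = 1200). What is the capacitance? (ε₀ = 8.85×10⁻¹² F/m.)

A = 0.397 × 0.186 m² = 7.38×10⁻² m².
C = κε₀A/d = 1200 × 8.85×10⁻¹² × 7.38×10⁻² / 2.83×10⁻⁴ = 2.77×10⁻⁶ F.

2.77 μF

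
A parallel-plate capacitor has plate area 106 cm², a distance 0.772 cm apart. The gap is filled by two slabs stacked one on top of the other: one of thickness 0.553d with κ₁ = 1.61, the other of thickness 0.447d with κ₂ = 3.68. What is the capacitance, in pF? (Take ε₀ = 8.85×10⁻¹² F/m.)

C ≈ 26.1 pF

A = 106 cm² = 1.06×10⁻² m².
Stacked slabs ⇒ two capacitors in series, each with the full plate area.
C₁ = κ₁ε₀A/d₁ = 1.61 × 8.85×10⁻¹² × 1.06×10⁻² / 4.27×10⁻³ = 3.54×10⁻¹¹ F.
C₂ = κ₂ε₀A/d₂ = 3.68 × 8.85×10⁻¹² × 1.06×10⁻² / 3.45×10⁻³ = 1.00×10⁻¹⁰ F.
C = (1/C₁ + 1/C₂)⁻¹ = 2.61×10⁻¹¹ F.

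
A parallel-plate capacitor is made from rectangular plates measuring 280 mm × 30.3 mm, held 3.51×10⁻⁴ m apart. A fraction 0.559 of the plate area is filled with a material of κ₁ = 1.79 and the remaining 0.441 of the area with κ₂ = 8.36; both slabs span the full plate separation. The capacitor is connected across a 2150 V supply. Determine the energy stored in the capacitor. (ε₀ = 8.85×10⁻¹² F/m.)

U ≈ 2.32 mJ

A = 280 × 30.3 mm² = 8.48×10⁻³ m².
Side-by-side slabs ⇒ two capacitors in parallel, each spanning the full gap.
C₁ = κ₁ε₀A₁/d = 1.79 × 8.85×10⁻¹² × 4.74×10⁻³ / 3.51×10⁻⁴ = 2.14×10⁻¹⁰ F.
C₂ = κ₂ε₀A₂/d = 8.36 × 8.85×10⁻¹² × 3.74×10⁻³ / 3.51×10⁻⁴ = 7.89×10⁻¹⁰ F.
C = C₁ + C₂ = 1.00×10⁻⁹ F.
U = ½CV² = ½ × 1.00×10⁻⁹ × (2150)² = 2.32×10⁻³ J.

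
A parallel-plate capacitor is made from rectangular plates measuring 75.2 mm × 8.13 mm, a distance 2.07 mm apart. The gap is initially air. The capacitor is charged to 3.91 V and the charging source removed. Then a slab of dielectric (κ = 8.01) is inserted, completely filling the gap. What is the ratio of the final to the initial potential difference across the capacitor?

V₂/V₁ ≈ 0.125

Isolated ⇒ Q is held fixed.
C₂ = 8.01 C₁ and V = Q/C, so V₂/V₁ = C₁/C₂ = 0.125.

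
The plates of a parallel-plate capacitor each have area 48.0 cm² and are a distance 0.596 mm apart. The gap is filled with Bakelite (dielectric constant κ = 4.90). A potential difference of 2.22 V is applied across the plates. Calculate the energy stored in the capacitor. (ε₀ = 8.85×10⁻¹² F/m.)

U ≈ 0.861 nJ

A = 48.0 cm² = 4.80×10⁻³ m².
C = κε₀A/d = 4.90 × 8.85×10⁻¹² × 4.80×10⁻³ / 5.96×10⁻⁴ = 3.49×10⁻¹⁰ F.
U = ½CV² = ½ × 3.49×10⁻¹⁰ × (2.22)² = 8.61×10⁻¹⁰ J.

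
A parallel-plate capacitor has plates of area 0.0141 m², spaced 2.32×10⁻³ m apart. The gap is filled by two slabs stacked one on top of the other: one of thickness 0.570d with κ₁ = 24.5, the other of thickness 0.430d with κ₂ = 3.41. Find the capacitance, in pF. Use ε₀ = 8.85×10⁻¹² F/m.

Stacked slabs ⇒ two capacitors in series, each with the full plate area.
C₁ = κ₁ε₀A/d₁ = 24.5 × 8.85×10⁻¹² × 1.41×10⁻² / 1.32×10⁻³ = 2.31×10⁻⁹ F.
C₂ = κ₂ε₀A/d₂ = 3.41 × 8.85×10⁻¹² × 1.41×10⁻² / 9.98×10⁻⁴ = 4.27×10⁻¹⁰ F.
C = (1/C₁ + 1/C₂)⁻¹ = 3.60×10⁻¹⁰ F.

C ≈ 360 pF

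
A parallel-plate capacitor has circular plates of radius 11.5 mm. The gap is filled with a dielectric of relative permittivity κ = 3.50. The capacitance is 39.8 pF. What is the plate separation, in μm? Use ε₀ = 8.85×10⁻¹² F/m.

A = π(11.5 mm)² = 4.15×10⁻⁴ m².
d = κε₀A/C = 3.50 × 8.85×10⁻¹² × 4.15×10⁻⁴ / 3.98×10⁻¹¹ = 3.23×10⁻⁴ m.

323 μm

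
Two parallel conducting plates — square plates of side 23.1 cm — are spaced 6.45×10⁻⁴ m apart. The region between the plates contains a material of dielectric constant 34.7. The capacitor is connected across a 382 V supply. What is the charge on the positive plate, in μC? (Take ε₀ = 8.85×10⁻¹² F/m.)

A = (23.1 cm)² = 5.34×10⁻² m².
C = κε₀A/d = 34.7 × 8.85×10⁻¹² × 5.34×10⁻² / 6.45×10⁻⁴ = 2.54×10⁻⁸ F.
Q = CV = 2.54×10⁻⁸ × 382 = 9.71×10⁻⁶ C.

Q ≈ 9.71 μC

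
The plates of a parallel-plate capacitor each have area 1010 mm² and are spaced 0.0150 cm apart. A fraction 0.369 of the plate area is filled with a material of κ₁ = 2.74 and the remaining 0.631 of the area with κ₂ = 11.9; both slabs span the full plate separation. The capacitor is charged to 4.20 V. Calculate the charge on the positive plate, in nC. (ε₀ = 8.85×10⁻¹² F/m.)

2.13 nC

A = 1010 mm² = 1.01×10⁻³ m².
Side-by-side slabs ⇒ two capacitors in parallel, each spanning the full gap.
C₁ = κ₁ε₀A₁/d = 2.74 × 8.85×10⁻¹² × 3.73×10⁻⁴ / 1.50×10⁻⁴ = 6.02×10⁻¹¹ F.
C₂ = κ₂ε₀A₂/d = 11.9 × 8.85×10⁻¹² × 6.37×10⁻⁴ / 1.50×10⁻⁴ = 4.47×10⁻¹⁰ F.
C = C₁ + C₂ = 5.08×10⁻¹⁰ F.
Q = CV = 5.08×10⁻¹⁰ × 4.20 = 2.13×10⁻⁹ C.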